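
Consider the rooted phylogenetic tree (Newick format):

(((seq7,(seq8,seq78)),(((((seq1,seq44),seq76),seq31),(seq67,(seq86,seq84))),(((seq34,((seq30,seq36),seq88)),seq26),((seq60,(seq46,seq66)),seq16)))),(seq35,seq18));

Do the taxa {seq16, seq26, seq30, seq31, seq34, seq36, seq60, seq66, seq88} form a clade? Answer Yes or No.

No

The MRCA of the listed taxa subtends (((((seq1,seq44),seq76),seq31),(seq67,(seq86,seq84))),(((seq34,((seq30,seq36),seq88)),seq26),((seq60,(seq46,seq66)),seq16))).
That clade also contains seq1, seq44, seq46, seq67, seq76, seq84, seq86, which are not in the proposed group, so the group is not monophyletic.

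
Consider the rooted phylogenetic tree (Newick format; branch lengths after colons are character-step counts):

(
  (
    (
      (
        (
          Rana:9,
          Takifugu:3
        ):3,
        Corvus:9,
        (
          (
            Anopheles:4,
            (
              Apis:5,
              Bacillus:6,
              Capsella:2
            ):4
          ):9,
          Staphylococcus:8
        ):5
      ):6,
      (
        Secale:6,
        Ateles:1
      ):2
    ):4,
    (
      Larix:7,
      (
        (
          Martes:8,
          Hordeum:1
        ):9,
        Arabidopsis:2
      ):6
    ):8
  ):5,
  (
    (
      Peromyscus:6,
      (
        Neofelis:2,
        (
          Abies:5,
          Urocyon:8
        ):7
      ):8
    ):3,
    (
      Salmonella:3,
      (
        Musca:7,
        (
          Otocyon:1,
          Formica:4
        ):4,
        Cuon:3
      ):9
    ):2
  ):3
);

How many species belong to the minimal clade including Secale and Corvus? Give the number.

10

The MRCA of Secale and Corvus is the node subtending (((Rana,Takifugu),Corvus,((Anopheles,(Apis,Bacillus,Capsella)),Staphylococcus)),(Secale,Ateles)).
That clade contains 10 terminal taxa: Anopheles, Apis, Ateles, Bacillus, Capsella, Corvus, Rana, Secale, Staphylococcus, Takifugu.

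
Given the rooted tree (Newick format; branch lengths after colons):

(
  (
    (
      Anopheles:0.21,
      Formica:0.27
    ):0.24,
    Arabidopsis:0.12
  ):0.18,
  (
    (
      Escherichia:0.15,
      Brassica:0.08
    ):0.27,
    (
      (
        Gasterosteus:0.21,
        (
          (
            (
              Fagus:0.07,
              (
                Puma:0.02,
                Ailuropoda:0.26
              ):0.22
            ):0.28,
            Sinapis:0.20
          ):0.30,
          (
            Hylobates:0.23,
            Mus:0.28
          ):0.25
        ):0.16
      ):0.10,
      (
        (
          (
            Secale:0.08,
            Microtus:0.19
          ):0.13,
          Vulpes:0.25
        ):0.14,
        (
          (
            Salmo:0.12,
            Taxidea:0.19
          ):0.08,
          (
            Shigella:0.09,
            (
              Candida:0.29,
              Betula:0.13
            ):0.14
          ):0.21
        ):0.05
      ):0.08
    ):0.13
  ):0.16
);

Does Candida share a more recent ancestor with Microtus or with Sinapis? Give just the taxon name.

The MRCA of Candida and Microtus subtends (((Secale,Microtus),Vulpes),((Salmo,Taxidea),(Shigella,(Candida,Betula)))) (8 taxa).
The MRCA of Candida and Sinapis subtends ((Gasterosteus,(((Fagus,(Puma,Ailuropoda)),Sinapis),(Hylobates,Mus))),(((Secale,Microtus),Vulpes),((Salmo,Taxidea),(Shigella,(Candida,Betula))))) (15 taxa).
The first is nested inside the second, so Candida shares a more recent common ancestor with Microtus.

Microtus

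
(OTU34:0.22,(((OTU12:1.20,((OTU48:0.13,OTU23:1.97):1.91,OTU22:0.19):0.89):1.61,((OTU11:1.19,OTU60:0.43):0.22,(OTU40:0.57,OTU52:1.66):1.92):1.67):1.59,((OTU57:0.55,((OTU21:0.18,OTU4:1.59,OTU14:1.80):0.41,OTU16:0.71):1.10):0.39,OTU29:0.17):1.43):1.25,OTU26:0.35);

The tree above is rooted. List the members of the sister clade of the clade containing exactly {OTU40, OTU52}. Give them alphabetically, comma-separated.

OTU11, OTU60

The clade containing exactly {OTU40, OTU52} attaches to the tree at the node subtending ((OTU11,OTU60),(OTU40,OTU52)).
The other lineage descending from that same node — the sister group — is (OTU11,OTU60); its 2 tips in alphabetical order are the answer.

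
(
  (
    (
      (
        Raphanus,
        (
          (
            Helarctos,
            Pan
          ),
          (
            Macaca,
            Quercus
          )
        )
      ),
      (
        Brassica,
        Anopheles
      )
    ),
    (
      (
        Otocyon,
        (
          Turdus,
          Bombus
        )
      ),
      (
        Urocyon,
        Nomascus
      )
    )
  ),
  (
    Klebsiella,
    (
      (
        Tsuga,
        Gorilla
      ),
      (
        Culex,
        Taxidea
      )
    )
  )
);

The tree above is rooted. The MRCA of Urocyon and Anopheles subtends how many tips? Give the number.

12

The MRCA of Urocyon and Anopheles is the node subtending (((Raphanus,((Helarctos,Pan),(Macaca,Quercus))),(Brassica,Anopheles)),((Otocyon,(Turdus,Bombus)),(Urocyon,Nomascus))).
That clade contains 12 terminal taxa: Anopheles, Bombus, Brassica, Helarctos, Macaca, Nomascus, Otocyon, Pan, Quercus, Raphanus, Turdus, Urocyon.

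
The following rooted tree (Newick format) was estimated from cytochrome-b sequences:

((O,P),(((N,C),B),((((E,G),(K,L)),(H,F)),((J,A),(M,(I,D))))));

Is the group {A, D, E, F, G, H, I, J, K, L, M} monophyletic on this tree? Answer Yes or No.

The most recent common ancestor of these taxa subtends ((((E,G),(K,L)),(H,F)),((J,A),(M,(I,D)))).
That clade has exactly 11 tips — every listed taxon and nothing else — so the group is monophyletic.

Yes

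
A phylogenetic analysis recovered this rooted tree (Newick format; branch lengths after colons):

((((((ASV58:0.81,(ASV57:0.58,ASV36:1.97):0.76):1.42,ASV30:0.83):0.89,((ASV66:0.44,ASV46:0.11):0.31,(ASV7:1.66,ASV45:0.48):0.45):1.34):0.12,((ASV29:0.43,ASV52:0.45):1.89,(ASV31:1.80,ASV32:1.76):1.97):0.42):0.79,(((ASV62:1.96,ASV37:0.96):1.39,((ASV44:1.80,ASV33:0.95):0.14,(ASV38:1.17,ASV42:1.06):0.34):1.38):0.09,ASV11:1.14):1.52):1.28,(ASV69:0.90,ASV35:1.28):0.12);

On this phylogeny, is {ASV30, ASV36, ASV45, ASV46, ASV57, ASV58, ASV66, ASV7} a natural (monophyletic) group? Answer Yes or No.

Yes

The most recent common ancestor of these taxa subtends (((ASV58,(ASV57,ASV36)),ASV30),((ASV66,ASV46),(ASV7,ASV45))).
That clade has exactly 8 tips — every listed taxon and nothing else — so the group is monophyletic.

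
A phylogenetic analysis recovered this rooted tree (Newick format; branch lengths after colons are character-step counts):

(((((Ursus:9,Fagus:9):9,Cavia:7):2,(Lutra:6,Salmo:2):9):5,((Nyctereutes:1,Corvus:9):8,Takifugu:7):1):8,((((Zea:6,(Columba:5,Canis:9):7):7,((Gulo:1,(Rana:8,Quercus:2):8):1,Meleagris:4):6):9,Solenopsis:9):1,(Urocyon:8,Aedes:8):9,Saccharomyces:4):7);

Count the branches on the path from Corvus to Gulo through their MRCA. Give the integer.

The MRCA of Corvus and Gulo is the root of the tree.
From Corvus up to that node: 4 branches. From Gulo up to the same node: 6 branches. Total: 4 + 6 = 10.

10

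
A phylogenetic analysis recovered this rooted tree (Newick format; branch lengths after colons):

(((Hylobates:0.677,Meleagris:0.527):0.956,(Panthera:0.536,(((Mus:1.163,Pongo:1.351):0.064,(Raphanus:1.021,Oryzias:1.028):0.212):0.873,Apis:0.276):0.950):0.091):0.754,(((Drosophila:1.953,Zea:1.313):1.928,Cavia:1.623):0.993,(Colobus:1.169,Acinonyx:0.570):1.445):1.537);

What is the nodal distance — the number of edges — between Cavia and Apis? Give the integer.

7

The MRCA of Cavia and Apis is the root of the tree.
From Cavia up to that node: 3 branches. From Apis up to the same node: 4 branches. Total: 3 + 4 = 7.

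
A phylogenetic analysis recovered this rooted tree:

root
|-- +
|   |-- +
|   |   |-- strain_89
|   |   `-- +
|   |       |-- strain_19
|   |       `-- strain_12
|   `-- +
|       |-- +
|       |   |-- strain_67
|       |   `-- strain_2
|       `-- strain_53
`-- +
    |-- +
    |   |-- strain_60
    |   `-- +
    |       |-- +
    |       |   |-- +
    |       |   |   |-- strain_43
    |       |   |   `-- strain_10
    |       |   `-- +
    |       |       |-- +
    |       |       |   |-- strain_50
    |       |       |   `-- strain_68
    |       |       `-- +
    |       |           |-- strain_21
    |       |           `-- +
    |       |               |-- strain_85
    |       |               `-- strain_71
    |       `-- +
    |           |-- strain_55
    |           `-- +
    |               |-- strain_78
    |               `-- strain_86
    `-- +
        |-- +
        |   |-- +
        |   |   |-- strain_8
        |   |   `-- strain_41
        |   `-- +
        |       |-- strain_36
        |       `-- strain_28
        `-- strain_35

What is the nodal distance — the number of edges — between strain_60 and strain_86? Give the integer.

The MRCA of strain_60 and strain_86 is the node subtending (strain_60,(((strain_43,strain_10),((strain_50,strain_68),(strain_21,(strain_85,strain_71)))),(strain_55,(strain_78,strain_86)))).
From strain_60 up to that node: 1 branch. From strain_86 up to the same node: 4 branches. Total: 1 + 4 = 5.

5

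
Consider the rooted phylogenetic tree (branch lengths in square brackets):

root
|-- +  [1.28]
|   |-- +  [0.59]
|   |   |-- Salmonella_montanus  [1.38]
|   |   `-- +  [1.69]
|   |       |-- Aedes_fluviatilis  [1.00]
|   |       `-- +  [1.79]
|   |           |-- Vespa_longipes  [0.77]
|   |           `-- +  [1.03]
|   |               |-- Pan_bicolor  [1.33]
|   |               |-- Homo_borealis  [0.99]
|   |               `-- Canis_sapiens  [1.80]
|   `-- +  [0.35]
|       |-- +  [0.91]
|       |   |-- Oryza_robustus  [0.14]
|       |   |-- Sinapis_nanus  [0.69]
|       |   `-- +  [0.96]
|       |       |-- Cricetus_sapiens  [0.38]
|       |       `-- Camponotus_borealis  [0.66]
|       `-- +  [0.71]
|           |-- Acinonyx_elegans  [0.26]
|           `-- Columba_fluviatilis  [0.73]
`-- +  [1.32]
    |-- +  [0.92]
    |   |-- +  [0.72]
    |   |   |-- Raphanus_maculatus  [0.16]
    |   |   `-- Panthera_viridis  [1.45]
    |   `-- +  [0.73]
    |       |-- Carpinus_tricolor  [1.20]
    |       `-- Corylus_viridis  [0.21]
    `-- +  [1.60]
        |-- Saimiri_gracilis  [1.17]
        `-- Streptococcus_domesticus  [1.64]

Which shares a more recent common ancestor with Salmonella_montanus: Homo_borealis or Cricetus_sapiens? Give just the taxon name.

The MRCA of Salmonella_montanus and Homo_borealis subtends (Salmonella_montanus,(Aedes_fluviatilis,(Vespa_longipes,(Pan_bicolor,Homo_borealis,Canis_sapiens)))) (6 taxa).
The MRCA of Salmonella_montanus and Cricetus_sapiens subtends ((Salmonella_montanus,(Aedes_fluviatilis,(Vespa_longipes,(Pan_bicolor,Homo_borealis,Canis_sapiens)))),((Oryza_robustus,Sinapis_nanus,(Cricetus_sapiens,Camponotus_borealis)),(Acinonyx_elegans,Columba_fluviatilis))) (12 taxa).
The first is nested inside the second, so Salmonella_montanus shares a more recent common ancestor with Homo_borealis.

Homo_borealis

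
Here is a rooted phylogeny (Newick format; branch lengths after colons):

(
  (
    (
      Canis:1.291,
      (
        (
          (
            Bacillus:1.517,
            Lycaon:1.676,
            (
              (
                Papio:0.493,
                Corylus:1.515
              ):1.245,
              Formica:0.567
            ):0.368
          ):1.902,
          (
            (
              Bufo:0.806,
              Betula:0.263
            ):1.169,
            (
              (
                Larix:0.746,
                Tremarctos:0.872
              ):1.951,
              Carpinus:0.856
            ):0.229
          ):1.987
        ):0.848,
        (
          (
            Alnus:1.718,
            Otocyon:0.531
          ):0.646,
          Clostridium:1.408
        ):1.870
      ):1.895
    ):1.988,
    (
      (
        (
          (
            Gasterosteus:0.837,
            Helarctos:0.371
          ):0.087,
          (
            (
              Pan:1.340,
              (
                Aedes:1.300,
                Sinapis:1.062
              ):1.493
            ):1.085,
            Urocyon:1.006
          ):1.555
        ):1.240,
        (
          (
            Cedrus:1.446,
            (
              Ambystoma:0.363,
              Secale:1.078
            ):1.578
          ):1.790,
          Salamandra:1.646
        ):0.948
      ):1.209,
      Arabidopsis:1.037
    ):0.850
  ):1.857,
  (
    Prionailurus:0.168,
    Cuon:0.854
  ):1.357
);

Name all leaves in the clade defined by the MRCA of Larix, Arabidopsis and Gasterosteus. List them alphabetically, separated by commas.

Aedes, Alnus, Ambystoma, Arabidopsis, Bacillus, Betula, Bufo, Canis, Carpinus, Cedrus, Clostridium, Corylus, Formica, Gasterosteus, Helarctos, Larix, Lycaon, Otocyon, Pan, Papio, Salamandra, Secale, Sinapis, Tremarctos, Urocyon

Tracing Larix: it sits inside (Larix,Tremarctos).
Tracing Arabidopsis: it sits inside ((((Gasterosteus,Helarctos),((Pan,(Aedes,Sinapis)),Urocyon)),((Cedrus,(Ambystoma,Secale)),Salamandra)),Arabidopsis).
Tracing Gasterosteus: it sits inside (Gasterosteus,Helarctos).
The smallest clade enclosing all 3 is ((Canis,(((Bacillus,Lycaon,((Papio,Corylus),Formica)),((Bufo,Betula),((Larix,Tremarctos),Carpinus))),((Alnus,Otocyon),Clostridium))),((((Gasterosteus,Helarctos),((Pan,(Aedes,Sinapis)),Urocyon)),((Cedrus,(Ambystoma,Secale)),Salamandra)),Arabidopsis)); the answer is its 25 terminal taxa in alphabetical order.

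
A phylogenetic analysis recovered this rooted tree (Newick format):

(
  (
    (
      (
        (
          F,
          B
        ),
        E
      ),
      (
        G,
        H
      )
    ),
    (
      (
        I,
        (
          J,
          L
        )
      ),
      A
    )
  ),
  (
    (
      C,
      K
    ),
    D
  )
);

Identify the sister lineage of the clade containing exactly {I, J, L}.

The clade containing exactly {I, J, L} attaches to the tree at the node subtending ((I,(J,L)),A).
The other lineage descending from that same node — the sister group — is the single tip A.

A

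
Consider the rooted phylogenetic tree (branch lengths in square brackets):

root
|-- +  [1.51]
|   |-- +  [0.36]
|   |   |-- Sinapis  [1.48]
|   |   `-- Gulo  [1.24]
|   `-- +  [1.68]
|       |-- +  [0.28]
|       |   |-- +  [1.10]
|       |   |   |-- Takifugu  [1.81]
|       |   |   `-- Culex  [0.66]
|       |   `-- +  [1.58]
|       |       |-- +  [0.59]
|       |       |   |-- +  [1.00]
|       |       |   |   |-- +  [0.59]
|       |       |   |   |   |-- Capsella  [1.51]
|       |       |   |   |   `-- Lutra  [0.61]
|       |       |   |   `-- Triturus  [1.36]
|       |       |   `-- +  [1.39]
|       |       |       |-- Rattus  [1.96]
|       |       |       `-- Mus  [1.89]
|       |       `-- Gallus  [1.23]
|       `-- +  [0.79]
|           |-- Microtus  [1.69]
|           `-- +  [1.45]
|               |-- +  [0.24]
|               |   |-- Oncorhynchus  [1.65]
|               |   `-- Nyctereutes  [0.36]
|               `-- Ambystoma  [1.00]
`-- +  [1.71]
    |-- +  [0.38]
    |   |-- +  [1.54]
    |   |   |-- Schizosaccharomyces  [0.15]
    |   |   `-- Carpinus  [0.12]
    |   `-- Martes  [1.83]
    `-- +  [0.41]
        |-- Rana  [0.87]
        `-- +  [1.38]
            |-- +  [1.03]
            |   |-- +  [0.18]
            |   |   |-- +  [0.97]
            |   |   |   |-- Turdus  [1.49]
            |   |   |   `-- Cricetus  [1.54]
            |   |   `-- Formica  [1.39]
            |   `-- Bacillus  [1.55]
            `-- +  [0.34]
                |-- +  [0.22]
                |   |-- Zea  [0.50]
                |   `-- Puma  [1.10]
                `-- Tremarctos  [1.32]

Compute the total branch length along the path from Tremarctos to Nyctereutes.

The path runs Tremarctos → … → MRCA → … → Nyctereutes; the MRCA is the root of the tree.
Branch lengths along that path: 1.32 + 0.34 + 1.38 + 0.41 + 1.71 + 1.51 + 1.68 + 0.79 + 1.45 + 0.24 + 0.36 = 11.19.

11.19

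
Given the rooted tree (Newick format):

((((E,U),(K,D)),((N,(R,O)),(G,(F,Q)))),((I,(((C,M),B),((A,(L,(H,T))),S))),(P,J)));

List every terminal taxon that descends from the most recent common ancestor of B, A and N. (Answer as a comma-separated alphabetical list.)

Tracing B: it sits inside ((C,M),B).
Tracing A: it sits inside (A,(L,(H,T))).
Tracing N: it sits inside (N,(R,O)).
The smallest clade enclosing all 3 is the whole tree (their MRCA is the root), so the answer is all 21 tips in alphabetical order.

A, B, C, D, E, F, G, H, I, J, K, L, M, N, O, P, Q, R, S, T, U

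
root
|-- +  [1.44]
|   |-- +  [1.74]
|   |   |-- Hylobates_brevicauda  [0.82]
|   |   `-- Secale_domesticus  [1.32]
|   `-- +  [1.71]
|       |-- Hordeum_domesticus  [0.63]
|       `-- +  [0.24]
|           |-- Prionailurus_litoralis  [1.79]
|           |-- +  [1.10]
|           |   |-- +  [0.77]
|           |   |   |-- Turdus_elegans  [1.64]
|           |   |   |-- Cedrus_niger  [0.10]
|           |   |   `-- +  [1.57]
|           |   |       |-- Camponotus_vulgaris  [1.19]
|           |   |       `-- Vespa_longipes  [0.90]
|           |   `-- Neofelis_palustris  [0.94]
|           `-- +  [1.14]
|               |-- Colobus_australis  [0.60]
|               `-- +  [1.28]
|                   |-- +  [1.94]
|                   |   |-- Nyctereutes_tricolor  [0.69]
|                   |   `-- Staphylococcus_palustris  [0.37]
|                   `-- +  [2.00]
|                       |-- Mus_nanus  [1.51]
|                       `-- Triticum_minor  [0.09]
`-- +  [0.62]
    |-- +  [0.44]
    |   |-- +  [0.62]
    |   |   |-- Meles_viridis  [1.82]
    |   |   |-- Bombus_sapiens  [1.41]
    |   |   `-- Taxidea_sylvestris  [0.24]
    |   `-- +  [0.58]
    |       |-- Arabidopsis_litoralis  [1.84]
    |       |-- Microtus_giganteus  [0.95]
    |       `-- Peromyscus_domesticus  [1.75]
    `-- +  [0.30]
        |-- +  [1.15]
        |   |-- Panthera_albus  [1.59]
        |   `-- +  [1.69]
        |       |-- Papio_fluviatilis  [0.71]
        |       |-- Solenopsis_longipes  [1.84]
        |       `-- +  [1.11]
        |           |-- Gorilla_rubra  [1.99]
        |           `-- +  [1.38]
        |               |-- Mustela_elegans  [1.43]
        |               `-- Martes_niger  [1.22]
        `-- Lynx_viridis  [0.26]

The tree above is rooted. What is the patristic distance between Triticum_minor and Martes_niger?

15.37

The path runs Triticum_minor → … → MRCA → … → Martes_niger; the MRCA is the root of the tree.
Branch lengths along that path: 0.09 + 2.00 + 1.28 + 1.14 + 0.24 + 1.71 + 1.44 + 0.62 + 0.30 + 1.15 + 1.69 + 1.11 + 1.38 + 1.22 = 15.37.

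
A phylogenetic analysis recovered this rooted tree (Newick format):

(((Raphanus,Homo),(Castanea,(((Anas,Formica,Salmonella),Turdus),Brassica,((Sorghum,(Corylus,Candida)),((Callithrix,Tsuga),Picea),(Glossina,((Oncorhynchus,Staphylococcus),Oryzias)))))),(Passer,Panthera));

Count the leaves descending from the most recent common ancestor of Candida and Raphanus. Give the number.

The MRCA of Candida and Raphanus is the node subtending ((Raphanus,Homo),(Castanea,(((Anas,Formica,Salmonella),Turdus),Brassica,((Sorghum,(Corylus,Candida)),((Callithrix,Tsuga),Picea),(Glossina,((Oncorhynchus,Staphylococcus),Oryzias)))))).
That clade contains 18 terminal taxa: Anas, Brassica, Callithrix, Candida, Castanea, Corylus, Formica, Glossina, Homo, Oncorhynchus, Oryzias, Picea, Raphanus, Salmonella, Sorghum, Staphylococcus, Tsuga, Turdus.

18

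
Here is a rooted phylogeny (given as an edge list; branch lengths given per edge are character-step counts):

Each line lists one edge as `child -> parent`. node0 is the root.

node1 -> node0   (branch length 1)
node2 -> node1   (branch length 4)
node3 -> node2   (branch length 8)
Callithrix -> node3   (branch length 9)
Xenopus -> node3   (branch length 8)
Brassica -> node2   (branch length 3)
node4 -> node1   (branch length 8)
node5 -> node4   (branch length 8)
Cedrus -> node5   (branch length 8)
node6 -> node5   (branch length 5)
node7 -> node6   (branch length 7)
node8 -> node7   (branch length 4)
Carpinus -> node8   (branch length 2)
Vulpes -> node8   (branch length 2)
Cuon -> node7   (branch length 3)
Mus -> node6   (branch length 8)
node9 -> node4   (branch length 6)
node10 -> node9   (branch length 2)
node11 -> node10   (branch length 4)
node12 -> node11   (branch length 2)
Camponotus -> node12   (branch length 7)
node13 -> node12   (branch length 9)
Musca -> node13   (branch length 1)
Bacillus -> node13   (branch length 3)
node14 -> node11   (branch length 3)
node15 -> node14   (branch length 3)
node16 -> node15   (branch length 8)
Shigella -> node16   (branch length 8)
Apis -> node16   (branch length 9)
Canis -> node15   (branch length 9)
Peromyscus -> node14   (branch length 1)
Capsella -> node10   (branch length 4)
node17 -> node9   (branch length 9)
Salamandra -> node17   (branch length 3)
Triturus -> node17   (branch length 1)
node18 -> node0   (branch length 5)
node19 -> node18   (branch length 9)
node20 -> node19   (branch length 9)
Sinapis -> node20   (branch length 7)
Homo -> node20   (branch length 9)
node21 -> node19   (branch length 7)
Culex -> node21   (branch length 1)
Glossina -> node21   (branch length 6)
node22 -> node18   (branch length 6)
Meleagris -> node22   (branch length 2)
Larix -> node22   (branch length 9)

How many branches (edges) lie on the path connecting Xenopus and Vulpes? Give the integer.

9

The MRCA of Xenopus and Vulpes is the node subtending (((Callithrix,Xenopus),Brassica),((Cedrus,(((Carpinus,Vulpes),Cuon),Mus)),((((Camponotus,(Musca,Bacillus)),(((Shigella,Apis),Canis),Peromyscus)),Capsella),(Salamandra,Triturus)))).
From Xenopus up to that node: 3 branches. From Vulpes up to the same node: 6 branches. Total: 3 + 6 = 9.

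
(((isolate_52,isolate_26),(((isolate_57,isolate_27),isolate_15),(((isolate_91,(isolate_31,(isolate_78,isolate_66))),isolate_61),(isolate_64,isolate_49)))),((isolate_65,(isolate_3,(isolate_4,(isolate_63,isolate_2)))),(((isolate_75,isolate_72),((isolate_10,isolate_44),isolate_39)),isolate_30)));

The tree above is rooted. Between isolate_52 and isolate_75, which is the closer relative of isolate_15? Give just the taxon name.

The MRCA of isolate_15 and isolate_52 subtends ((isolate_52,isolate_26),(((isolate_57,isolate_27),isolate_15),(((isolate_91,(isolate_31,(isolate_78,isolate_66))),isolate_61),(isolate_64,isolate_49)))) (12 taxa).
The MRCA of isolate_15 and isolate_75 is the root, subtending the entire tree (23 taxa).
The first is nested inside the second, so isolate_15 shares a more recent common ancestor with isolate_52.

isolate_52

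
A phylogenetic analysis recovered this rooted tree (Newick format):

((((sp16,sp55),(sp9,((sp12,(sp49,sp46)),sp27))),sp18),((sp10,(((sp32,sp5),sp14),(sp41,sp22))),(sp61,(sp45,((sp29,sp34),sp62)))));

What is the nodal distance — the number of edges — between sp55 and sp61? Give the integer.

The MRCA of sp55 and sp61 is the root of the tree.
From sp55 up to that node: 4 branches. From sp61 up to the same node: 3 branches. Total: 4 + 3 = 7.

7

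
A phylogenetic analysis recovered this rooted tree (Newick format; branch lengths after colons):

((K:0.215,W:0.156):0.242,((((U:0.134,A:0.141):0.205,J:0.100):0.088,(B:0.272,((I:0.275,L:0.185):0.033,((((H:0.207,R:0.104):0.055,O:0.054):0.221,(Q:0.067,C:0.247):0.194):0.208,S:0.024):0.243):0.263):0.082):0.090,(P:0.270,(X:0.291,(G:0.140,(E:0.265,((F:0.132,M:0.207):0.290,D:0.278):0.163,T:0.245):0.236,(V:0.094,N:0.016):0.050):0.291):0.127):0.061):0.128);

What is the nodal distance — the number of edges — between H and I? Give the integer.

7

The MRCA of H and I is the node subtending ((I,L),((((H,R),O),(Q,C)),S)).
From H up to that node: 5 branches. From I up to the same node: 2 branches. Total: 5 + 2 = 7.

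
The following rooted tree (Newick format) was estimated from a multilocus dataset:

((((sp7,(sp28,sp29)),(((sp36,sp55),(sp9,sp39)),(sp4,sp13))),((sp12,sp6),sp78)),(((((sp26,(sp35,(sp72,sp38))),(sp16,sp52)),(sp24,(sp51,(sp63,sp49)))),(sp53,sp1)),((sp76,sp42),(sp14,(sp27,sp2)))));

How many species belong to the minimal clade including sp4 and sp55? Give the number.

The MRCA of sp4 and sp55 is the node subtending (((sp36,sp55),(sp9,sp39)),(sp4,sp13)).
That clade contains 6 terminal taxa: sp13, sp36, sp39, sp4, sp55, sp9.

6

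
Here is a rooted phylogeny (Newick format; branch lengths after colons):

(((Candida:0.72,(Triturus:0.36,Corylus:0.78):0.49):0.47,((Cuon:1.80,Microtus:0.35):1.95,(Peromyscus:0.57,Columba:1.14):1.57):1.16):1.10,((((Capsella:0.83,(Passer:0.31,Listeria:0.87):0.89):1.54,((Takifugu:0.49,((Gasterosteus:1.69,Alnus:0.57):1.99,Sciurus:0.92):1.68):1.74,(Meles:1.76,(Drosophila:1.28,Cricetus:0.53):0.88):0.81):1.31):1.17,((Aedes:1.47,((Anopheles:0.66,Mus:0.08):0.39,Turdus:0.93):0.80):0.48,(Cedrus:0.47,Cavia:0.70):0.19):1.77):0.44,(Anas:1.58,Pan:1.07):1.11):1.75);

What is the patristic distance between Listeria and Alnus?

10.59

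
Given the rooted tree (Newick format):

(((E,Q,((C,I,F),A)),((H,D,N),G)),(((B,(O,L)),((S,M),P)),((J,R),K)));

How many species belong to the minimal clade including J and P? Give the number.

The MRCA of J and P is the node subtending (((B,(O,L)),((S,M),P)),((J,R),K)).
That clade contains 9 terminal taxa: B, J, K, L, M, O, P, R, S.

9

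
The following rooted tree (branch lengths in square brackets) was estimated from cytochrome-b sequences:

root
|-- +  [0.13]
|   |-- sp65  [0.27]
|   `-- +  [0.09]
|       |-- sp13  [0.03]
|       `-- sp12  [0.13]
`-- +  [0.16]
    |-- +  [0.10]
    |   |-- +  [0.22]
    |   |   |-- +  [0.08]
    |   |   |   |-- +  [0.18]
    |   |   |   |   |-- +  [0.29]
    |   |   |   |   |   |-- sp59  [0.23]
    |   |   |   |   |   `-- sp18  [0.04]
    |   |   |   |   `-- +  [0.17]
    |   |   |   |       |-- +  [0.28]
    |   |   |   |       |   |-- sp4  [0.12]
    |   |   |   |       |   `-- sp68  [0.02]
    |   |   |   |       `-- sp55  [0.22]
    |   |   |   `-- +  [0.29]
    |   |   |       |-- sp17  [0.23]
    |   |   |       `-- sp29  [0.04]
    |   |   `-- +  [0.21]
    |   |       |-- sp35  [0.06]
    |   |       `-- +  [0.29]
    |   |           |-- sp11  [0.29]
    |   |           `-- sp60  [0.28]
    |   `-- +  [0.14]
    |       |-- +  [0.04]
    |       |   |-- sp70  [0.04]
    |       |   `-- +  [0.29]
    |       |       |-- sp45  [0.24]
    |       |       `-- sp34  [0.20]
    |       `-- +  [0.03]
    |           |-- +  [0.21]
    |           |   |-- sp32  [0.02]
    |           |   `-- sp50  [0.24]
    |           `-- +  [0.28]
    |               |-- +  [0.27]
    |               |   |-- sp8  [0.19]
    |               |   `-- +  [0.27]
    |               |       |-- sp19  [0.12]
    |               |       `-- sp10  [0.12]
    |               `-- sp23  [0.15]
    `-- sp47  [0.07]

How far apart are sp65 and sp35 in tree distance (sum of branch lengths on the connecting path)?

The path runs sp65 → … → MRCA → … → sp35; the MRCA is the root of the tree.
Branch lengths along that path: 0.27 + 0.13 + 0.16 + 0.10 + 0.22 + 0.21 + 0.06 = 1.15.

1.15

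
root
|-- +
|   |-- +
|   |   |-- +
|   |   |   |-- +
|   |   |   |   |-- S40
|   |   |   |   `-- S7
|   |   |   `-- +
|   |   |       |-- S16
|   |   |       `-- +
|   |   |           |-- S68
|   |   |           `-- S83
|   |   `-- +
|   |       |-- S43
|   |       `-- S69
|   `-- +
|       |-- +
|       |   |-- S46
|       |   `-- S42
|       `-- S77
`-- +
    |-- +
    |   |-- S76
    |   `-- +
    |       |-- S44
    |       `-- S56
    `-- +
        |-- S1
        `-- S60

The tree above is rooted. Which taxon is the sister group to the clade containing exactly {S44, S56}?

S76

The clade containing exactly {S44, S56} attaches to the tree at the node subtending (S76,(S44,S56)).
The other lineage descending from that same node — the sister group — is the single tip S76.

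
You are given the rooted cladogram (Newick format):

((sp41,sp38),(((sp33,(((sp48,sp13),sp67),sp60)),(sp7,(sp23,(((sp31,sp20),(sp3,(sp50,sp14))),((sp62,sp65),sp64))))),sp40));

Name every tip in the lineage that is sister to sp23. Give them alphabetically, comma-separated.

sp14, sp20, sp3, sp31, sp50, sp62, sp64, sp65

sp23 attaches to the tree at the node subtending (sp23,(((sp31,sp20),(sp3,(sp50,sp14))),((sp62,sp65),sp64))).
The other lineage descending from that same node — the sister group — is (((sp31,sp20),(sp3,(sp50,sp14))),((sp62,sp65),sp64)); its 8 tips in alphabetical order are the answer.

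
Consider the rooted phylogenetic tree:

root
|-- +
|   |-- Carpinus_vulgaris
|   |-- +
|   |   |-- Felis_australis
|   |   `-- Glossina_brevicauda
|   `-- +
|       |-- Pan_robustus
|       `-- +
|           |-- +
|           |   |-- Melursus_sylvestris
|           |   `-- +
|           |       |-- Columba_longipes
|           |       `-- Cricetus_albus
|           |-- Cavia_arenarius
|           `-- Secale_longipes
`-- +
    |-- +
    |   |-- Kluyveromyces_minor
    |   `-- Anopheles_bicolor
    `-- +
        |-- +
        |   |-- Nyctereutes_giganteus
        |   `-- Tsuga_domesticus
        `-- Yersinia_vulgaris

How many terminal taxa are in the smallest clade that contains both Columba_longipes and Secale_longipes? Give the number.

5

The MRCA of Columba_longipes and Secale_longipes is the node subtending ((Melursus_sylvestris,(Columba_longipes,Cricetus_albus)),Cavia_arenarius,Secale_longipes).
That clade contains 5 terminal taxa: Cavia_arenarius, Columba_longipes, Cricetus_albus, Melursus_sylvestris, Secale_longipes.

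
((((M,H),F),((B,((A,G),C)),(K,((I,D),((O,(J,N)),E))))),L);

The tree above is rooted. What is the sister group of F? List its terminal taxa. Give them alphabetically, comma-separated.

H, M

F attaches to the tree at the node subtending ((M,H),F).
The other lineage descending from that same node — the sister group — is (M,H); its 2 tips in alphabetical order are the answer.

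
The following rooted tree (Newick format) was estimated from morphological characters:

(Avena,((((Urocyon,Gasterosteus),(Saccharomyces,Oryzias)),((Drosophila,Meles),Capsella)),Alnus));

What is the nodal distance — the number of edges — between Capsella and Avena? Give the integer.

5

The MRCA of Capsella and Avena is the root of the tree.
From Capsella up to that node: 4 branches. From Avena up to the same node: 1 branch. Total: 4 + 1 = 5.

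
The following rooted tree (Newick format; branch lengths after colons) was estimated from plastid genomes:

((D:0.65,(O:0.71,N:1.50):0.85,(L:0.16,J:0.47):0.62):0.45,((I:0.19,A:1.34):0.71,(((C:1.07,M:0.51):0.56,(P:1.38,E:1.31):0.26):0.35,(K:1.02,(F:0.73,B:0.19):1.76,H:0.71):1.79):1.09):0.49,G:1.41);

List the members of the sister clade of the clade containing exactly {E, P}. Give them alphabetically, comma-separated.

The clade containing exactly {E, P} attaches to the tree at the node subtending ((C,M),(P,E)).
The other lineage descending from that same node — the sister group — is (C,M); its 2 tips in alphabetical order are the answer.

C, M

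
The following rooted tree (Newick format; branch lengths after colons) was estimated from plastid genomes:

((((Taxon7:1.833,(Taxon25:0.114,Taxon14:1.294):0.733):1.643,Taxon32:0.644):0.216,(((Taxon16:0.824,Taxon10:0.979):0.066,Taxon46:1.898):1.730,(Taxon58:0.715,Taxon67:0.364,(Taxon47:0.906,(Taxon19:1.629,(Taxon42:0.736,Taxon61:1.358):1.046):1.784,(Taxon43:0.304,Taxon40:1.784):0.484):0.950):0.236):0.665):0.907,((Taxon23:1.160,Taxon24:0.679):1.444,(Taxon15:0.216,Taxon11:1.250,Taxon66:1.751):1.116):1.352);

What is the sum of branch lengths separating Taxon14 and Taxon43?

6.525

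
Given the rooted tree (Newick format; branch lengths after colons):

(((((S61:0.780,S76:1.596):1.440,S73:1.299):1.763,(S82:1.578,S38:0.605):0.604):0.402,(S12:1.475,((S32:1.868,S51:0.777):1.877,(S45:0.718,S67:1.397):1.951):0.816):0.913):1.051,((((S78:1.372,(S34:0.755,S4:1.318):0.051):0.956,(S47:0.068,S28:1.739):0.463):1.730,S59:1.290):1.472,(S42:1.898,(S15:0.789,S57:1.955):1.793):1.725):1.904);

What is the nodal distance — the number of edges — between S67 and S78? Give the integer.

10

The MRCA of S67 and S78 is the root of the tree.
From S67 up to that node: 5 branches. From S78 up to the same node: 5 branches. Total: 5 + 5 = 10.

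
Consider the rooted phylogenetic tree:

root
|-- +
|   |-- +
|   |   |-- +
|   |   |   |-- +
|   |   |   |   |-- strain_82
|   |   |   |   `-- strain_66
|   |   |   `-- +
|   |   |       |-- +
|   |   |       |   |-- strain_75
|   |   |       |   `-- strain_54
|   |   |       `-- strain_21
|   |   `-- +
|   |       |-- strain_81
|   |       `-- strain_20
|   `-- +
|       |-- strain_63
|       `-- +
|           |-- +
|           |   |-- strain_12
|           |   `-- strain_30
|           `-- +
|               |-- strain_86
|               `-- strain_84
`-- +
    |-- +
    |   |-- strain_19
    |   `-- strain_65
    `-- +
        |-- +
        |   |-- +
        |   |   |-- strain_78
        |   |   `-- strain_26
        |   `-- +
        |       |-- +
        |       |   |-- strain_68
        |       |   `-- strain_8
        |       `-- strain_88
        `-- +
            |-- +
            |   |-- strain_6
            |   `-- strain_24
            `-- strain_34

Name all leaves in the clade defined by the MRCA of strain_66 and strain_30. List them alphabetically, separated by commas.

Tracing strain_66: it sits inside (strain_82,strain_66).
Tracing strain_30: it sits inside (strain_12,strain_30).
The smallest clade enclosing both is ((((strain_82,strain_66),((strain_75,strain_54),strain_21)),(strain_81,strain_20)),(strain_63,((strain_12,strain_30),(strain_86,strain_84)))); the answer is its 12 terminal taxa in alphabetical order.

strain_12, strain_20, strain_21, strain_30, strain_54, strain_63, strain_66, strain_75, strain_81, strain_82, strain_84, strain_86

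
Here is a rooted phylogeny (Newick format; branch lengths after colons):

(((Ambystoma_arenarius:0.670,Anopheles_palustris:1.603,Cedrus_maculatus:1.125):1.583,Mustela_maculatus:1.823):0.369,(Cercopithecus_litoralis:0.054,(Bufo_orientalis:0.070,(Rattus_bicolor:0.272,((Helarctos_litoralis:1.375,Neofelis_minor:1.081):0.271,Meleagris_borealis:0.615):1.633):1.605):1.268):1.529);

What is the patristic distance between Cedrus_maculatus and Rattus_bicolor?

The path runs Cedrus_maculatus → … → MRCA → … → Rattus_bicolor; the MRCA is the root of the tree.
Branch lengths along that path: 1.125 + 1.583 + 0.369 + 1.529 + 1.268 + 1.605 + 0.272 = 7.751.

7.751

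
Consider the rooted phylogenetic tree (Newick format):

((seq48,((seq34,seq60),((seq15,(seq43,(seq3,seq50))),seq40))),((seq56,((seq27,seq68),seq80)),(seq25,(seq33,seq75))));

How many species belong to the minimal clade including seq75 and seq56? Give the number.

7

The MRCA of seq75 and seq56 is the node subtending ((seq56,((seq27,seq68),seq80)),(seq25,(seq33,seq75))).
That clade contains 7 terminal taxa: seq25, seq27, seq33, seq56, seq68, seq75, seq80.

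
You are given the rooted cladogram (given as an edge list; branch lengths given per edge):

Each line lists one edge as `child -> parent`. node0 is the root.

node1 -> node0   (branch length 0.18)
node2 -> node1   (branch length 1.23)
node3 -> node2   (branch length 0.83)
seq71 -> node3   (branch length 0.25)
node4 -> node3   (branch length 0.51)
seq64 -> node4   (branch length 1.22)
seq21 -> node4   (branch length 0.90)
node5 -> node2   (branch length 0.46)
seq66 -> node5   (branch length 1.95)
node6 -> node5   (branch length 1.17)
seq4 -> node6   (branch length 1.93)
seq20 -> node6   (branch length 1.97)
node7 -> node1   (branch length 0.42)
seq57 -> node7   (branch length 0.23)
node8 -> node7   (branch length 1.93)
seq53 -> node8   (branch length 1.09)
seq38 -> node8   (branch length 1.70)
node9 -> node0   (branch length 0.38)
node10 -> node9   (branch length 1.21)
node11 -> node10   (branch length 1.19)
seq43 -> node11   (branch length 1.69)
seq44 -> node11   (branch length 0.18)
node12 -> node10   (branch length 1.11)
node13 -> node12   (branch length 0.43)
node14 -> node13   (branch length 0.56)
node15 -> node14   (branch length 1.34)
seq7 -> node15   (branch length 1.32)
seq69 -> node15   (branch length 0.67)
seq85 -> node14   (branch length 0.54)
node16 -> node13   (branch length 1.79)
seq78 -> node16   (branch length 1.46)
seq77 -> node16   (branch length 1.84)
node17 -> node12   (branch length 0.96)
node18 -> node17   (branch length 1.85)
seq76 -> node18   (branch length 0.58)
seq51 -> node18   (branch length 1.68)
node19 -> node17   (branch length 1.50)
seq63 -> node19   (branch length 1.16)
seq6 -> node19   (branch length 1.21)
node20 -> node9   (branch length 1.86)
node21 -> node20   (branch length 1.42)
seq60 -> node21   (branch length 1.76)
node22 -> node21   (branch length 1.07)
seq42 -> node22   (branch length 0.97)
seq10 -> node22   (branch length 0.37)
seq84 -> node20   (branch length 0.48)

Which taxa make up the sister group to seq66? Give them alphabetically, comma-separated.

seq20, seq4

seq66 attaches to the tree at the node subtending (seq66,(seq4,seq20)).
The other lineage descending from that same node — the sister group — is (seq4,seq20); its 2 tips in alphabetical order are the answer.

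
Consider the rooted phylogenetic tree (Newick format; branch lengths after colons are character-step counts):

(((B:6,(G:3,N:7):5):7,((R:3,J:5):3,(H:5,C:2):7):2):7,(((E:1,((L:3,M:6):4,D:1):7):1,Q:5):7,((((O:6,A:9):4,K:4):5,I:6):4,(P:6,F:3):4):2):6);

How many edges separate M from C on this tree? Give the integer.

10

The MRCA of M and C is the root of the tree.
From M up to that node: 6 branches. From C up to the same node: 4 branches. Total: 6 + 4 = 10.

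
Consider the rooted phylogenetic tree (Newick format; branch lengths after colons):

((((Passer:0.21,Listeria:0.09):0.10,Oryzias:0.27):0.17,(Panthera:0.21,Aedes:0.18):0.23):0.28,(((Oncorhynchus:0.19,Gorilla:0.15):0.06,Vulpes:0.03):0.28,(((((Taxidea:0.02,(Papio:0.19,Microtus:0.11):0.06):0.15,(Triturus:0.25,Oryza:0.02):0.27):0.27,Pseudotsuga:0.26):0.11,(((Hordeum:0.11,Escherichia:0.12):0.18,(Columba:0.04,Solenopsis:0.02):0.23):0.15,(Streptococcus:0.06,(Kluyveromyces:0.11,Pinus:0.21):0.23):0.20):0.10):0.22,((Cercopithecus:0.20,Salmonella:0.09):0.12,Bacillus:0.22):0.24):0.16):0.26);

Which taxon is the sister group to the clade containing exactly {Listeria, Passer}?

Oryzias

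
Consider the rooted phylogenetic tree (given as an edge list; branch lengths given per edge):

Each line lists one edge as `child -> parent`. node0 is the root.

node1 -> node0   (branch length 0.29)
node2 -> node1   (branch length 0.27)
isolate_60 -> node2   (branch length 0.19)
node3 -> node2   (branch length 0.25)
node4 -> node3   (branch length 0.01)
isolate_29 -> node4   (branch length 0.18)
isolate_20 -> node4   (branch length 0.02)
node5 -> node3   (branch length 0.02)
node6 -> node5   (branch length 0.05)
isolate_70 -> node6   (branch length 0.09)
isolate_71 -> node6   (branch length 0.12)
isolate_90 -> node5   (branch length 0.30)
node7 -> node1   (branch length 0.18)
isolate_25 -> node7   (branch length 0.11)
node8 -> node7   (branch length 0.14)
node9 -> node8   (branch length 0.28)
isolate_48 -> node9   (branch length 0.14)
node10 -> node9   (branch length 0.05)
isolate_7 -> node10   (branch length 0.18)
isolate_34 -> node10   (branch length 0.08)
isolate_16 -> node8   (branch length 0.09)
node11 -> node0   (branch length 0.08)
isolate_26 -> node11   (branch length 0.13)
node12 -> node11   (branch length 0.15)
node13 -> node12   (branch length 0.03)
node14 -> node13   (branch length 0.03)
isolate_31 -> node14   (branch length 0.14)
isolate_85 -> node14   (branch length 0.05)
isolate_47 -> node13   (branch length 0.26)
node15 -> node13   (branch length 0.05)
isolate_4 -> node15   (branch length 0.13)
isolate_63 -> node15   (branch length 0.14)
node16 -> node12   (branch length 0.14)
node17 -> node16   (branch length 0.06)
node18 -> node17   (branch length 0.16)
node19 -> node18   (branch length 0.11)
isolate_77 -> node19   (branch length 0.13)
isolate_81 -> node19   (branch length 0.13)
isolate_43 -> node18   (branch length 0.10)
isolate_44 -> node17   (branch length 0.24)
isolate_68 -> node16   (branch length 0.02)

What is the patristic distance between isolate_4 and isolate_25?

1.02

The path runs isolate_4 → … → MRCA → … → isolate_25; the MRCA is the root of the tree.
Branch lengths along that path: 0.13 + 0.05 + 0.03 + 0.15 + 0.08 + 0.29 + 0.18 + 0.11 = 1.02.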